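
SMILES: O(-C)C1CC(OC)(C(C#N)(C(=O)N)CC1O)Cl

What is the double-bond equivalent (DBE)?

4

Molecular formula from the SMILES: C10H15ClN2O4.
DoU = (2C + 2 + N − H − X)/2 = (2·10 + 2 + 2 − 15 − 1)/2 = 8/2 = 4.
(Structurally: 1 ring(s) + 3 π bond(s) = 4.)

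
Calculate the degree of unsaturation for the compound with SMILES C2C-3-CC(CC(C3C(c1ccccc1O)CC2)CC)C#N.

8

Molecular formula from the SMILES: C19H25NO.
DoU = (2C + 2 + N − H − X)/2 = (2·19 + 2 + 1 − 25 − 0)/2 = 16/2 = 8.
(Structurally: 3 ring(s) + 5 π bond(s) = 8.)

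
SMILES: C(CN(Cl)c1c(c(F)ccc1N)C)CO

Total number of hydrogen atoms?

14

Hydrogens are implicit in SMILES; fill each atom to its normal valence:
  4 × C (aromatic): no H
  3 × C: 2 H each → 6
  2 × C (aromatic): 1 H each → 2
  1 × C: 3 H
  1 × Cl: no H
  1 × F: no H
  1 × N: 2 H
  1 × N: no H
  1 × O: 1 H
  Total hydrogens = 14.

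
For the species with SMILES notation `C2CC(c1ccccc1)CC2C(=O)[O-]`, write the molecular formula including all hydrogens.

C12H13O2-

Heavy atoms from the SMILES: 12 C, 2 O.
Implicit hydrogens by atom environment:
  5 × C (aromatic): 1 H each → 5
  3 × C: 2 H each → 6
  2 × C: 1 H each → 2
  1 × C: no H
  1 × C (aromatic): no H
  1 × O: no H
  1 × O (charge -1): no H
  Total hydrogens = 13.
Net charge -1.
Molecular formula: C12H13O2-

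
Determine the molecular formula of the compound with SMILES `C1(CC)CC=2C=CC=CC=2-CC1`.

C12H16

Heavy atoms from the SMILES: 12 C.
Implicit hydrogens by atom environment:
  4 × C: 2 H each → 8
  4 × C (aromatic): 1 H each → 4
  2 × C (aromatic): no H
  1 × C: 3 H
  1 × C: 1 H
  Total hydrogens = 16.
Molecular formula: C12H16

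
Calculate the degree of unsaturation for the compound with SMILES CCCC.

Molecular formula from the SMILES: C4H10.
DoU = (2C + 2 + N − H − X)/2 = (2·4 + 2 + 0 − 10 − 0)/2 = 0/2 = 0.
(Structurally: 0 ring(s) + 0 π bond(s) = 0.)

0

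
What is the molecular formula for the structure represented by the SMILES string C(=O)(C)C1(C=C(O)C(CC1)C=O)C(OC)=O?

C11H14O5

Heavy atoms from the SMILES: 11 C, 5 O.
Implicit hydrogens by atom environment:
  4 × C: no H
  4 × O: no H
  3 × C: 1 H each → 3
  2 × C: 3 H each → 6
  2 × C: 2 H each → 4
  1 × O: 1 H
  Total hydrogens = 14.
Molecular formula: C11H14O5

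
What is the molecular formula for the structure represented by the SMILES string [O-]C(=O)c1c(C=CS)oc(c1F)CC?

C9H8FO3S-

Heavy atoms from the SMILES: 9 C, 1 F, 3 O, 1 S.
Implicit hydrogens by atom environment:
  4 × C (aromatic): no H
  2 × C: 1 H each → 2
  1 × C: 3 H
  1 × C: 2 H
  1 × C: no H
  1 × F: no H
  1 × O (aromatic): no H
  1 × O: no H
  1 × O (charge -1): no H
  1 × S: 1 H
  Total hydrogens = 8.
Net charge -1.
Molecular formula: C9H8FO3S-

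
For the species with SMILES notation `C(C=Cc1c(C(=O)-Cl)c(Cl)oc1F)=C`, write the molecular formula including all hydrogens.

Heavy atoms from the SMILES: 9 C, 2 Cl, 1 F, 2 O.
Implicit hydrogens by atom environment:
  4 × C (aromatic): no H
  3 × C: 1 H each → 3
  2 × Cl: no H
  1 × C: 2 H
  1 × C: no H
  1 × F: no H
  1 × O (aromatic): no H
  1 × O: no H
  Total hydrogens = 5.
Molecular formula: C9H5Cl2FO2

C9H5Cl2FO2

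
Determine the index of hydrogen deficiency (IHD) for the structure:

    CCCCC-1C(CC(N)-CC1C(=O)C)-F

2

Molecular formula from the SMILES: C12H22FNO.
DoU = (2C + 2 + N − H − X)/2 = (2·12 + 2 + 1 − 22 − 1)/2 = 4/2 = 2.
(Structurally: 1 ring(s) + 1 π bond(s) = 2.)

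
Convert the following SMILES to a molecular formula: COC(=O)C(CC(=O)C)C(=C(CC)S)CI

C11H17IO3S

Heavy atoms from the SMILES: 11 C, 1 I, 3 O, 1 S.
Implicit hydrogens by atom environment:
  4 × C: no H
  3 × C: 3 H each → 9
  3 × C: 2 H each → 6
  3 × O: no H
  1 × C: 1 H
  1 × I: no H
  1 × S: 1 H
  Total hydrogens = 17.
Molecular formula: C11H17IO3S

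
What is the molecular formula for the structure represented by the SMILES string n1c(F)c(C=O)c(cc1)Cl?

Heavy atoms from the SMILES: 6 C, 1 Cl, 1 F, 1 N, 1 O.
Implicit hydrogens by atom environment:
  3 × C (aromatic): no H
  2 × C (aromatic): 1 H each → 2
  1 × C: 1 H
  1 × Cl: no H
  1 × F: no H
  1 × N (aromatic): no H
  1 × O: no H
  Total hydrogens = 3.
Molecular formula: C6H3ClFNO

C6H3ClFNO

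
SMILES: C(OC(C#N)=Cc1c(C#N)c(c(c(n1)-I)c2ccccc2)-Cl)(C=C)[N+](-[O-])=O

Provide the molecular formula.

Heavy atoms from the SMILES: 18 C, 1 Cl, 1 I, 4 N, 3 O.
Implicit hydrogens by atom environment:
  6 × C (aromatic): no H
  5 × C (aromatic): 1 H each → 5
  3 × C: 1 H each → 3
  3 × C: no H
  2 × N: no H
  2 × O: no H
  1 × C: 2 H
  1 × Cl: no H
  1 × I: no H
  1 × N (aromatic): no H
  1 × N (charge +1): no H
  1 × O (charge -1): no H
  Total hydrogens = 10.
Molecular formula: C18H10ClIN4O3

C18H10ClIN4O3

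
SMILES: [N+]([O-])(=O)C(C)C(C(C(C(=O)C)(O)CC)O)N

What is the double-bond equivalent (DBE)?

2

Molecular formula from the SMILES: C9H18N2O5.
DoU = (2C + 2 + N − H − X)/2 = (2·9 + 2 + 2 − 18 − 0)/2 = 4/2 = 2.
(Structurally: 0 ring(s) + 2 π bond(s) = 2.)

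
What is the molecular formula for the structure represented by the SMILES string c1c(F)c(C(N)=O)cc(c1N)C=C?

Heavy atoms from the SMILES: 9 C, 1 F, 2 N, 1 O.
Implicit hydrogens by atom environment:
  4 × C (aromatic): no H
  2 × C (aromatic): 1 H each → 2
  2 × N: 2 H each → 4
  1 × C: 2 H
  1 × C: 1 H
  1 × C: no H
  1 × F: no H
  1 × O: no H
  Total hydrogens = 9.
Molecular formula: C9H9FN2O

C9H9FN2O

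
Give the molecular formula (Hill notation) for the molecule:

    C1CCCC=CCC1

C8H14

Heavy atoms from the SMILES: 8 C.
Implicit hydrogens by atom environment:
  6 × C: 2 H each → 12
  2 × C: 1 H each → 2
  Total hydrogens = 14.
Molecular formula: C8H14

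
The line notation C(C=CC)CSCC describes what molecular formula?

Heavy atoms from the SMILES: 7 C, 1 S.
Implicit hydrogens by atom environment:
  3 × C: 2 H each → 6
  2 × C: 3 H each → 6
  2 × C: 1 H each → 2
  1 × S: no H
  Total hydrogens = 14.
Molecular formula: C7H14S

C7H14S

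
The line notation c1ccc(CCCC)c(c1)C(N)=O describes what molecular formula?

Heavy atoms from the SMILES: 11 C, 1 N, 1 O.
Implicit hydrogens by atom environment:
  4 × C (aromatic): 1 H each → 4
  3 × C: 2 H each → 6
  2 × C (aromatic): no H
  1 × C: 3 H
  1 × C: no H
  1 × N: 2 H
  1 × O: no H
  Total hydrogens = 15.
Molecular formula: C11H15NO

C11H15NO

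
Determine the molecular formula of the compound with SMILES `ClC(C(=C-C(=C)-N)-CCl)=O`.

Heavy atoms from the SMILES: 6 C, 2 Cl, 1 N, 1 O.
Implicit hydrogens by atom environment:
  3 × C: no H
  2 × C: 2 H each → 4
  2 × Cl: no H
  1 × C: 1 H
  1 × N: 2 H
  1 × O: no H
  Total hydrogens = 7.
Molecular formula: C6H7Cl2NO

C6H7Cl2NO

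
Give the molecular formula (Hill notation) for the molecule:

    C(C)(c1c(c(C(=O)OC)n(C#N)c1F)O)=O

C9H7FN2O4

Heavy atoms from the SMILES: 9 C, 1 F, 2 N, 4 O.
Implicit hydrogens by atom environment:
  4 × C (aromatic): no H
  3 × C: no H
  3 × O: no H
  2 × C: 3 H each → 6
  1 × F: no H
  1 × N (aromatic): no H
  1 × N: no H
  1 × O: 1 H
  Total hydrogens = 7.
Molecular formula: C9H7FN2O4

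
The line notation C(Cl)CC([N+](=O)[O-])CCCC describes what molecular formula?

C7H14ClNO2

Heavy atoms from the SMILES: 7 C, 1 Cl, 1 N, 2 O.
Implicit hydrogens by atom environment:
  5 × C: 2 H each → 10
  1 × C: 3 H
  1 × C: 1 H
  1 × Cl: no H
  1 × N (charge +1): no H
  1 × O: no H
  1 × O (charge -1): no H
  Total hydrogens = 14.
Molecular formula: C7H14ClNO2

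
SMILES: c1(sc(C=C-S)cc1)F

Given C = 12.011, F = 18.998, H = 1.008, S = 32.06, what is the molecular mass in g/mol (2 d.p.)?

160.22

Molecular formula: C6H5FS2.
M = 6×12.011 + 1×18.998 + 5×1.008 + 2×32.06 = 160.22 g/mol.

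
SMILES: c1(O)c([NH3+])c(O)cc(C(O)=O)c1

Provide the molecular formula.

C7H8NO4+

Heavy atoms from the SMILES: 7 C, 1 N, 4 O.
Implicit hydrogens by atom environment:
  4 × C (aromatic): no H
  3 × O: 1 H each → 3
  2 × C (aromatic): 1 H each → 2
  1 × C: no H
  1 × N (charge +1): 3 H
  1 × O: no H
  Total hydrogens = 8.
Net charge +1.
Molecular formula: C7H8NO4+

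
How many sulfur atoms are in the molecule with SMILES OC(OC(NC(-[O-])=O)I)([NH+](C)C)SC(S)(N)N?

The symbol for sulfur appears 2 times in the SMILES.

2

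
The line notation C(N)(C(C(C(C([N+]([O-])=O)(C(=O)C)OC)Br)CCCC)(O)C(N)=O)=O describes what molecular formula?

Heavy atoms from the SMILES: 1 Br, 13 C, 3 N, 7 O.
Implicit hydrogens by atom environment:
  5 × C: no H
  5 × O: no H
  3 × C: 3 H each → 9
  3 × C: 2 H each → 6
  2 × C: 1 H each → 2
  2 × N: 2 H each → 4
  1 × Br: no H
  1 × N (charge +1): no H
  1 × O: 1 H
  1 × O (charge -1): no H
  Total hydrogens = 22.
Molecular formula: C13H22BrN3O7

C13H22BrN3O7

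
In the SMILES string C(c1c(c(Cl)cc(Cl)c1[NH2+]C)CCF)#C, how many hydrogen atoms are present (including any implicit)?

11

Hydrogens are implicit in SMILES; fill each atom to its normal valence:
  5 × C (aromatic): no H
  2 × C: 2 H each → 4
  2 × Cl: no H
  1 × C: 3 H
  1 × C (aromatic): 1 H
  1 × C: 1 H
  1 × C: no H
  1 × F: no H
  1 × N (charge +1): 2 H
  Total hydrogens = 11.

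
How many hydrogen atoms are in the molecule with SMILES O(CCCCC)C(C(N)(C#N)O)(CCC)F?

21

Hydrogens are implicit in SMILES; fill each atom to its normal valence:
  6 × C: 2 H each → 12
  3 × C: no H
  2 × C: 3 H each → 6
  1 × F: no H
  1 × N: 2 H
  1 × N: no H
  1 × O: 1 H
  1 × O: no H
  Total hydrogens = 21.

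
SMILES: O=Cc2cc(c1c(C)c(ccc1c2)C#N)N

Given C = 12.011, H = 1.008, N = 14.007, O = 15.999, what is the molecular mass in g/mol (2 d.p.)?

210.24

Molecular formula: C13H10N2O.
M = 13×12.011 + 10×1.008 + 2×14.007 + 1×15.999 = 210.24 g/mol.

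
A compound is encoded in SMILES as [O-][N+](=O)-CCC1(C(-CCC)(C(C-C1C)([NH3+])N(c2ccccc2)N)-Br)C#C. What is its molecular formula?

Heavy atoms from the SMILES: 1 Br, 19 C, 4 N, 2 O.
Implicit hydrogens by atom environment:
  5 × C: 2 H each → 10
  5 × C (aromatic): 1 H each → 5
  4 × C: no H
  2 × C: 3 H each → 6
  2 × C: 1 H each → 2
  1 × Br: no H
  1 × C (aromatic): no H
  1 × N (charge +1): 3 H
  1 × N: 2 H
  1 × N: no H
  1 × N (charge +1): no H
  1 × O: no H
  1 × O (charge -1): no H
  Total hydrogens = 28.
Net charge +1.
Molecular formula: C19H28BrN4O2+

C19H28BrN4O2+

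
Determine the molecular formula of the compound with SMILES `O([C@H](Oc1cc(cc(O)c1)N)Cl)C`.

Heavy atoms from the SMILES: 8 C, 1 Cl, 1 N, 3 O.
Implicit hydrogens by atom environment:
  3 × C (aromatic): 1 H each → 3
  3 × C (aromatic): no H
  2 × O: no H
  1 × C: 3 H
  1 × C: 1 H
  1 × Cl: no H
  1 × N: 2 H
  1 × O: 1 H
  Total hydrogens = 10.
Molecular formula: C8H10ClNO3

C8H10ClNO3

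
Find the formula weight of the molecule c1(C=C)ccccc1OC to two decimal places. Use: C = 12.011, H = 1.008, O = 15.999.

Molecular formula: C9H10O.
M = 9×12.011 + 10×1.008 + 1×15.999 = 134.18 g/mol.

134.18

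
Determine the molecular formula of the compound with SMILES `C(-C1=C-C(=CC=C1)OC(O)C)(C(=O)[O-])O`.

Heavy atoms from the SMILES: 10 C, 5 O.
Implicit hydrogens by atom environment:
  4 × C (aromatic): 1 H each → 4
  2 × C: 1 H each → 2
  2 × C (aromatic): no H
  2 × O: 1 H each → 2
  2 × O: no H
  1 × C: 3 H
  1 × C: no H
  1 × O (charge -1): no H
  Total hydrogens = 11.
Net charge -1.
Molecular formula: C10H11O5-

C10H11O5-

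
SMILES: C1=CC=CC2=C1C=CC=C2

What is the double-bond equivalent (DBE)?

Molecular formula from the SMILES: C10H8.
DoU = (2C + 2 + N − H − X)/2 = (2·10 + 2 + 0 − 8 − 0)/2 = 14/2 = 7.
(Structurally: 2 ring(s) + 5 π bond(s) = 7.)

7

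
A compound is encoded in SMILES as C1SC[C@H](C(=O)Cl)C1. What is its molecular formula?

Heavy atoms from the SMILES: 5 C, 1 Cl, 1 O, 1 S.
Implicit hydrogens by atom environment:
  3 × C: 2 H each → 6
  1 × C: 1 H
  1 × C: no H
  1 × Cl: no H
  1 × O: no H
  1 × S: no H
  Total hydrogens = 7.
Molecular formula: C5H7ClOS

C5H7ClOS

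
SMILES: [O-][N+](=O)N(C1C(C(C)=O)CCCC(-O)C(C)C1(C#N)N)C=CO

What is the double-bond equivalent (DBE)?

6

Molecular formula from the SMILES: C14H22N4O5.
DoU = (2C + 2 + N − H − X)/2 = (2·14 + 2 + 4 − 22 − 0)/2 = 12/2 = 6.
(Structurally: 1 ring(s) + 5 π bond(s) = 6.)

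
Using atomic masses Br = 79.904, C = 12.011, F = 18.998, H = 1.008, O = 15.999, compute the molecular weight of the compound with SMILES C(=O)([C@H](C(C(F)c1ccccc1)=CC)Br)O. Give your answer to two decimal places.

Molecular formula: C12H12BrFO2.
M = 1×79.904 + 12×12.011 + 1×18.998 + 12×1.008 + 2×15.999 = 287.13 g/mol.

287.13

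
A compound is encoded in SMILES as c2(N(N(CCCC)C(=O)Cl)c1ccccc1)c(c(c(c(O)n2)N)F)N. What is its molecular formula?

C16H19ClFN5O2

Heavy atoms from the SMILES: 16 C, 1 Cl, 1 F, 5 N, 2 O.
Implicit hydrogens by atom environment:
  6 × C (aromatic): no H
  5 × C (aromatic): 1 H each → 5
  3 × C: 2 H each → 6
  2 × N: 2 H each → 4
  2 × N: no H
  1 × C: 3 H
  1 × C: no H
  1 × Cl: no H
  1 × F: no H
  1 × N (aromatic): no H
  1 × O: 1 H
  1 × O: no H
  Total hydrogens = 19.
Molecular formula: C16H19ClFN5O2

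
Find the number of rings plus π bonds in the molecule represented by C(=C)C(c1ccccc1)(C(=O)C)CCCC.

Molecular formula from the SMILES: C15H20O.
DoU = (2C + 2 + N − H − X)/2 = (2·15 + 2 + 0 − 20 − 0)/2 = 12/2 = 6.
(Structurally: 1 ring(s) + 5 π bond(s) = 6.)

6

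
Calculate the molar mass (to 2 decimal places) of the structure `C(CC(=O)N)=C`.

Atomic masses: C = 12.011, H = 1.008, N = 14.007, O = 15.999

85.11

Molecular formula: C4H7NO.
M = 4×12.011 + 7×1.008 + 1×14.007 + 1×15.999 = 85.11 g/mol.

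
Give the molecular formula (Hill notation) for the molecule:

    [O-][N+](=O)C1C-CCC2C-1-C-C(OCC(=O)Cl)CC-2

Heavy atoms from the SMILES: 12 C, 1 Cl, 1 N, 4 O.
Implicit hydrogens by atom environment:
  7 × C: 2 H each → 14
  4 × C: 1 H each → 4
  3 × O: no H
  1 × C: no H
  1 × Cl: no H
  1 × N (charge +1): no H
  1 × O (charge -1): no H
  Total hydrogens = 18.
Molecular formula: C12H18ClNO4

C12H18ClNO4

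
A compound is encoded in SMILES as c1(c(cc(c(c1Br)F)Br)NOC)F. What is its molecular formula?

C7H5Br2F2NO

Heavy atoms from the SMILES: 2 Br, 7 C, 2 F, 1 N, 1 O.
Implicit hydrogens by atom environment:
  5 × C (aromatic): no H
  2 × Br: no H
  2 × F: no H
  1 × C: 3 H
  1 × C (aromatic): 1 H
  1 × N: 1 H
  1 × O: no H
  Total hydrogens = 5.
Molecular formula: C7H5Br2F2NO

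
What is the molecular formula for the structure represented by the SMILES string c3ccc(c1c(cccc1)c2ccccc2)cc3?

Heavy atoms from the SMILES: 18 C.
Implicit hydrogens by atom environment:
  14 × C (aromatic): 1 H each → 14
  4 × C (aromatic): no H
  Total hydrogens = 14.
Molecular formula: C18H14

C18H14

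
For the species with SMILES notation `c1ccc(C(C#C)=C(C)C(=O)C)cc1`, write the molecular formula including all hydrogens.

Heavy atoms from the SMILES: 13 C, 1 O.
Implicit hydrogens by atom environment:
  5 × C (aromatic): 1 H each → 5
  4 × C: no H
  2 × C: 3 H each → 6
  1 × C: 1 H
  1 × C (aromatic): no H
  1 × O: no H
  Total hydrogens = 12.
Molecular formula: C13H12O

C13H12O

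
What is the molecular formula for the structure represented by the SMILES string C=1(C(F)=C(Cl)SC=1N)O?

Heavy atoms from the SMILES: 4 C, 1 Cl, 1 F, 1 N, 1 O, 1 S.
Implicit hydrogens by atom environment:
  4 × C (aromatic): no H
  1 × Cl: no H
  1 × F: no H
  1 × N: 2 H
  1 × O: 1 H
  1 × S (aromatic): no H
  Total hydrogens = 3.
Molecular formula: C4H3ClFNOS

C4H3ClFNOS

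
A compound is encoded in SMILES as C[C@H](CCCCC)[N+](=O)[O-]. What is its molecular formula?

C7H15NO2

Heavy atoms from the SMILES: 7 C, 1 N, 2 O.
Implicit hydrogens by atom environment:
  4 × C: 2 H each → 8
  2 × C: 3 H each → 6
  1 × C: 1 H
  1 × N (charge +1): no H
  1 × O: no H
  1 × O (charge -1): no H
  Total hydrogens = 15.
Molecular formula: C7H15NO2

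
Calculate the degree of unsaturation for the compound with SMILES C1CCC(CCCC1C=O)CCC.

Molecular formula from the SMILES: C12H22O.
DoU = (2C + 2 + N − H − X)/2 = (2·12 + 2 + 0 − 22 − 0)/2 = 4/2 = 2.
(Structurally: 1 ring(s) + 1 π bond(s) = 2.)

2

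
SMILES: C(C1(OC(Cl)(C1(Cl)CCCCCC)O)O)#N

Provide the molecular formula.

C10H15Cl2NO3

Heavy atoms from the SMILES: 10 C, 2 Cl, 1 N, 3 O.
Implicit hydrogens by atom environment:
  5 × C: 2 H each → 10
  4 × C: no H
  2 × Cl: no H
  2 × O: 1 H each → 2
  1 × C: 3 H
  1 × N: no H
  1 × O: no H
  Total hydrogens = 15.
Molecular formula: C10H15Cl2NO3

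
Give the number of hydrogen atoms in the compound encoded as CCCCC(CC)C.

18

Hydrogens are implicit in SMILES; fill each atom to its normal valence:
  4 × C: 2 H each → 8
  3 × C: 3 H each → 9
  1 × C: 1 H
  Total hydrogens = 18.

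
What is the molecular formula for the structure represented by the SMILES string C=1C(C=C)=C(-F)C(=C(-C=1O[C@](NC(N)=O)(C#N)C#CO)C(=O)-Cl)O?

C14H9ClFN3O5

Heavy atoms from the SMILES: 14 C, 1 Cl, 1 F, 3 N, 5 O.
Implicit hydrogens by atom environment:
  6 × C: no H
  5 × C (aromatic): no H
  3 × O: no H
  2 × O: 1 H each → 2
  1 × C: 2 H
  1 × C (aromatic): 1 H
  1 × C: 1 H
  1 × Cl: no H
  1 × F: no H
  1 × N: 2 H
  1 × N: 1 H
  1 × N: no H
  Total hydrogens = 9.
Molecular formula: C14H9ClFN3O5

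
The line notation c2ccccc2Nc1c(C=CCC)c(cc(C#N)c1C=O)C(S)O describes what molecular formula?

C19H18N2O2S

Heavy atoms from the SMILES: 19 C, 2 N, 2 O, 1 S.
Implicit hydrogens by atom environment:
  6 × C (aromatic): 1 H each → 6
  6 × C (aromatic): no H
  4 × C: 1 H each → 4
  1 × C: 3 H
  1 × C: 2 H
  1 × C: no H
  1 × N: 1 H
  1 × N: no H
  1 × O: 1 H
  1 × O: no H
  1 × S: 1 H
  Total hydrogens = 18.
Molecular formula: C19H18N2O2S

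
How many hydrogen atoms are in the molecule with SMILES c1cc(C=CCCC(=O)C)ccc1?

14

Hydrogens are implicit in SMILES; fill each atom to its normal valence:
  5 × C (aromatic): 1 H each → 5
  2 × C: 2 H each → 4
  2 × C: 1 H each → 2
  1 × C: 3 H
  1 × C (aromatic): no H
  1 × C: no H
  1 × O: no H
  Total hydrogens = 14.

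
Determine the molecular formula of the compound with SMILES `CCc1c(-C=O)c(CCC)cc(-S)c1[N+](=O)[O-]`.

Heavy atoms from the SMILES: 12 C, 1 N, 3 O, 1 S.
Implicit hydrogens by atom environment:
  5 × C (aromatic): no H
  3 × C: 2 H each → 6
  2 × C: 3 H each → 6
  2 × O: no H
  1 × C (aromatic): 1 H
  1 × C: 1 H
  1 × N (charge +1): no H
  1 × O (charge -1): no H
  1 × S: 1 H
  Total hydrogens = 15.
Molecular formula: C12H15NO3S

C12H15NO3S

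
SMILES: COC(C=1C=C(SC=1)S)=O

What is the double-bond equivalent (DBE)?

Molecular formula from the SMILES: C6H6O2S2.
DoU = (2C + 2 + N − H − X)/2 = (2·6 + 2 + 0 − 6 − 0)/2 = 8/2 = 4.
(Structurally: 1 ring(s) + 3 π bond(s) = 4.)

4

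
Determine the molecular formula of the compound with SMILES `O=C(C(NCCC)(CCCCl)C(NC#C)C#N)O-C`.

Heavy atoms from the SMILES: 13 C, 1 Cl, 3 N, 2 O.
Implicit hydrogens by atom environment:
  5 × C: 2 H each → 10
  4 × C: no H
  2 × C: 3 H each → 6
  2 × C: 1 H each → 2
  2 × N: 1 H each → 2
  2 × O: no H
  1 × Cl: no H
  1 × N: no H
  Total hydrogens = 20.
Molecular formula: C13H20ClN3O2

C13H20ClN3O2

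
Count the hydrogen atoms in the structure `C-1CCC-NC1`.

Hydrogens are implicit in SMILES; fill each atom to its normal valence:
  5 × C: 2 H each → 10
  1 × N: 1 H
  Total hydrogens = 11.

11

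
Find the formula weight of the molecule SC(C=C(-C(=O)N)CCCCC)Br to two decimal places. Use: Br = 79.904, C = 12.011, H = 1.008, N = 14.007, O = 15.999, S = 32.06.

266.20

Molecular formula: C9H16BrNOS.
M = 1×79.904 + 9×12.011 + 16×1.008 + 1×14.007 + 1×15.999 + 1×32.06 = 266.20 g/mol.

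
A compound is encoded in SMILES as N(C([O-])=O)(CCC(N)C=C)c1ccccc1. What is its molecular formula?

Heavy atoms from the SMILES: 12 C, 2 N, 2 O.
Implicit hydrogens by atom environment:
  5 × C (aromatic): 1 H each → 5
  3 × C: 2 H each → 6
  2 × C: 1 H each → 2
  1 × C: no H
  1 × C (aromatic): no H
  1 × N: 2 H
  1 × N: no H
  1 × O: no H
  1 × O (charge -1): no H
  Total hydrogens = 15.
Net charge -1.
Molecular formula: C12H15N2O2-

C12H15N2O2-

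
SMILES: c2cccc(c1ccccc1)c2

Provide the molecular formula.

C12H10

Heavy atoms from the SMILES: 12 C.
Implicit hydrogens by atom environment:
  10 × C (aromatic): 1 H each → 10
  2 × C (aromatic): no H
  Total hydrogens = 10.
Molecular formula: C12H10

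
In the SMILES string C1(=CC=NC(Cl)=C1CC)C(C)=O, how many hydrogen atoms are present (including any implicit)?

Hydrogens are implicit in SMILES; fill each atom to its normal valence:
  3 × C (aromatic): no H
  2 × C: 3 H each → 6
  2 × C (aromatic): 1 H each → 2
  1 × C: 2 H
  1 × C: no H
  1 × Cl: no H
  1 × N (aromatic): no H
  1 × O: no H
  Total hydrogens = 10.

10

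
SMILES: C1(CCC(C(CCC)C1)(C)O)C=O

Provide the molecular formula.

C11H20O2

Heavy atoms from the SMILES: 11 C, 2 O.
Implicit hydrogens by atom environment:
  5 × C: 2 H each → 10
  3 × C: 1 H each → 3
  2 × C: 3 H each → 6
  1 × C: no H
  1 × O: 1 H
  1 × O: no H
  Total hydrogens = 20.
Molecular formula: C11H20O2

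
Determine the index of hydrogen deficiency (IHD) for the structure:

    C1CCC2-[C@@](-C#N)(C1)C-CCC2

4

Molecular formula from the SMILES: C11H17N.
DoU = (2C + 2 + N − H − X)/2 = (2·11 + 2 + 1 − 17 − 0)/2 = 8/2 = 4.
(Structurally: 2 ring(s) + 2 π bond(s) = 4.)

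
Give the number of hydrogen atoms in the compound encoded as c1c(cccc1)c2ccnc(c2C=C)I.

10

Hydrogens are implicit in SMILES; fill each atom to its normal valence:
  7 × C (aromatic): 1 H each → 7
  4 × C (aromatic): no H
  1 × C: 2 H
  1 × C: 1 H
  1 × I: no H
  1 × N (aromatic): no H
  Total hydrogens = 10.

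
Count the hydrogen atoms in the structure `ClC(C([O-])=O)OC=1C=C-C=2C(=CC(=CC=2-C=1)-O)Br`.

7

Hydrogens are implicit in SMILES; fill each atom to its normal valence:
  5 × C (aromatic): 1 H each → 5
  5 × C (aromatic): no H
  2 × O: no H
  1 × Br: no H
  1 × C: 1 H
  1 × C: no H
  1 × Cl: no H
  1 × O: 1 H
  1 × O (charge -1): no H
  Total hydrogens = 7.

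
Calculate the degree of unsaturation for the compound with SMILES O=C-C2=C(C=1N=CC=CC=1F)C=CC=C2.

9

Molecular formula from the SMILES: C12H8FNO.
DoU = (2C + 2 + N − H − X)/2 = (2·12 + 2 + 1 − 8 − 1)/2 = 18/2 = 9.
(Structurally: 2 ring(s) + 7 π bond(s) = 9.)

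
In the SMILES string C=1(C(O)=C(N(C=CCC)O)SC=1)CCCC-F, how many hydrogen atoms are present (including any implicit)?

18

Hydrogens are implicit in SMILES; fill each atom to its normal valence:
  5 × C: 2 H each → 10
  3 × C (aromatic): no H
  2 × C: 1 H each → 2
  2 × O: 1 H each → 2
  1 × C: 3 H
  1 × C (aromatic): 1 H
  1 × F: no H
  1 × N: no H
  1 × S (aromatic): no H
  Total hydrogens = 18.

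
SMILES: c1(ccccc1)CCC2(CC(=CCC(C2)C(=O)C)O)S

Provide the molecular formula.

C17H22O2S

Heavy atoms from the SMILES: 17 C, 2 O, 1 S.
Implicit hydrogens by atom environment:
  5 × C: 2 H each → 10
  5 × C (aromatic): 1 H each → 5
  3 × C: no H
  2 × C: 1 H each → 2
  1 × C: 3 H
  1 × C (aromatic): no H
  1 × O: 1 H
  1 × O: no H
  1 × S: 1 H
  Total hydrogens = 22.
Molecular formula: C17H22O2S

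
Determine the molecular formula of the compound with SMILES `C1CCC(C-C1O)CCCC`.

C10H20O

Heavy atoms from the SMILES: 10 C, 1 O.
Implicit hydrogens by atom environment:
  7 × C: 2 H each → 14
  2 × C: 1 H each → 2
  1 × C: 3 H
  1 × O: 1 H
  Total hydrogens = 20.
Molecular formula: C10H20O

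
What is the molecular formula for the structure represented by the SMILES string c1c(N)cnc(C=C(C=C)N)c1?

Heavy atoms from the SMILES: 9 C, 3 N.
Implicit hydrogens by atom environment:
  3 × C (aromatic): 1 H each → 3
  2 × C: 1 H each → 2
  2 × C (aromatic): no H
  2 × N: 2 H each → 4
  1 × C: 2 H
  1 × C: no H
  1 × N (aromatic): no H
  Total hydrogens = 11.
Molecular formula: C9H11N3

C9H11N3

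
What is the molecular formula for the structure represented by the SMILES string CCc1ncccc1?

Heavy atoms from the SMILES: 7 C, 1 N.
Implicit hydrogens by atom environment:
  4 × C (aromatic): 1 H each → 4
  1 × C: 3 H
  1 × C: 2 H
  1 × C (aromatic): no H
  1 × N (aromatic): no H
  Total hydrogens = 9.
Molecular formula: C7H9N

C7H9N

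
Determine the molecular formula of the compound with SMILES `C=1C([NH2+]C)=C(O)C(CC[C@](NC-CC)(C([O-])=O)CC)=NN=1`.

Heavy atoms from the SMILES: 14 C, 4 N, 3 O.
Implicit hydrogens by atom environment:
  5 × C: 2 H each → 10
  3 × C: 3 H each → 9
  3 × C (aromatic): no H
  2 × C: no H
  2 × N (aromatic): no H
  1 × C (aromatic): 1 H
  1 × N (charge +1): 2 H
  1 × N: 1 H
  1 × O: 1 H
  1 × O: no H
  1 × O (charge -1): no H
  Total hydrogens = 24.
Molecular formula: C14H24N4O3

C14H24N4O3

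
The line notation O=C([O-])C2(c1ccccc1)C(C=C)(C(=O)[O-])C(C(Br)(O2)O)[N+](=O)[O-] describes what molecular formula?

[C14H10BrNO8]2-

Heavy atoms from the SMILES: 1 Br, 14 C, 1 N, 8 O.
Implicit hydrogens by atom environment:
  5 × C (aromatic): 1 H each → 5
  5 × C: no H
  4 × O: no H
  3 × O (charge -1): no H
  2 × C: 1 H each → 2
  1 × Br: no H
  1 × C: 2 H
  1 × C (aromatic): no H
  1 × N (charge +1): no H
  1 × O: 1 H
  Total hydrogens = 10.
Net charge -2.
Molecular formula: [C14H10BrNO8]2-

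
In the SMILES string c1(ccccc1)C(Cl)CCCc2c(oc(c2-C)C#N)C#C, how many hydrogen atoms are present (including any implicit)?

16

Hydrogens are implicit in SMILES; fill each atom to its normal valence:
  5 × C (aromatic): 1 H each → 5
  5 × C (aromatic): no H
  3 × C: 2 H each → 6
  2 × C: 1 H each → 2
  2 × C: no H
  1 × C: 3 H
  1 × Cl: no H
  1 × N: no H
  1 × O (aromatic): no H
  Total hydrogens = 16.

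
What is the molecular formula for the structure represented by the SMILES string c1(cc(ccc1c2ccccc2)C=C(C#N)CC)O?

C17H15NO

Heavy atoms from the SMILES: 17 C, 1 N, 1 O.
Implicit hydrogens by atom environment:
  8 × C (aromatic): 1 H each → 8
  4 × C (aromatic): no H
  2 × C: no H
  1 × C: 3 H
  1 × C: 2 H
  1 × C: 1 H
  1 × N: no H
  1 × O: 1 H
  Total hydrogens = 15.
Molecular formula: C17H15NO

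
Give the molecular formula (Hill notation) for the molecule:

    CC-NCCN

Heavy atoms from the SMILES: 4 C, 2 N.
Implicit hydrogens by atom environment:
  3 × C: 2 H each → 6
  1 × C: 3 H
  1 × N: 2 H
  1 × N: 1 H
  Total hydrogens = 12.
Molecular formula: C4H12N2

C4H12N2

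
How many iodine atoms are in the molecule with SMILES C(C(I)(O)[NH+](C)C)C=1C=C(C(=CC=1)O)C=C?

1

The symbol for iodine appears 1 time in the SMILES.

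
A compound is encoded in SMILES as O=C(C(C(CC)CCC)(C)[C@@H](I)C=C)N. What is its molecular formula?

C12H22INO

Heavy atoms from the SMILES: 12 C, 1 I, 1 N, 1 O.
Implicit hydrogens by atom environment:
  4 × C: 2 H each → 8
  3 × C: 3 H each → 9
  3 × C: 1 H each → 3
  2 × C: no H
  1 × I: no H
  1 × N: 2 H
  1 × O: no H
  Total hydrogens = 22.
Molecular formula: C12H22INO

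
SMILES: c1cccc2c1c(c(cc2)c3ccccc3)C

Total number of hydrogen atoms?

14

Hydrogens are implicit in SMILES; fill each atom to its normal valence:
  11 × C (aromatic): 1 H each → 11
  5 × C (aromatic): no H
  1 × C: 3 H
  Total hydrogens = 14.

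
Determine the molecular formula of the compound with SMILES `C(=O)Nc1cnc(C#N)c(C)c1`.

C8H7N3O

Heavy atoms from the SMILES: 8 C, 3 N, 1 O.
Implicit hydrogens by atom environment:
  3 × C (aromatic): no H
  2 × C (aromatic): 1 H each → 2
  1 × C: 3 H
  1 × C: 1 H
  1 × C: no H
  1 × N: 1 H
  1 × N (aromatic): no H
  1 × N: no H
  1 × O: no H
  Total hydrogens = 7.
Molecular formula: C8H7N3O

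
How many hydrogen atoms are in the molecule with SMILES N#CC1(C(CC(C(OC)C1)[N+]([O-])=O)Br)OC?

Hydrogens are implicit in SMILES; fill each atom to its normal valence:
  3 × C: 1 H each → 3
  3 × O: no H
  2 × C: 3 H each → 6
  2 × C: 2 H each → 4
  2 × C: no H
  1 × Br: no H
  1 × N: no H
  1 × N (charge +1): no H
  1 × O (charge -1): no H
  Total hydrogens = 13.

13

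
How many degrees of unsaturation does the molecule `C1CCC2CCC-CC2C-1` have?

2

Molecular formula from the SMILES: C10H18.
DoU = (2C + 2 + N − H − X)/2 = (2·10 + 2 + 0 − 18 − 0)/2 = 4/2 = 2.
(Structurally: 2 ring(s) + 0 π bond(s) = 2.)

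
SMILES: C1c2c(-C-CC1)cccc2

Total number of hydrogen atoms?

12

Hydrogens are implicit in SMILES; fill each atom to its normal valence:
  4 × C: 2 H each → 8
  4 × C (aromatic): 1 H each → 4
  2 × C (aromatic): no H
  Total hydrogens = 12.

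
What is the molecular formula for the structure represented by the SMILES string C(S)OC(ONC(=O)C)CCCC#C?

C9H15NO3S

Heavy atoms from the SMILES: 9 C, 1 N, 3 O, 1 S.
Implicit hydrogens by atom environment:
  4 × C: 2 H each → 8
  3 × O: no H
  2 × C: 1 H each → 2
  2 × C: no H
  1 × C: 3 H
  1 × N: 1 H
  1 × S: 1 H
  Total hydrogens = 15.
Molecular formula: C9H15NO3S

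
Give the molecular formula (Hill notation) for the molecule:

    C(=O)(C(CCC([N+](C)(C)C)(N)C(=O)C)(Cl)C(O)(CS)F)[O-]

Heavy atoms from the SMILES: 12 C, 1 Cl, 1 F, 2 N, 4 O, 1 S.
Implicit hydrogens by atom environment:
  5 × C: no H
  4 × C: 3 H each → 12
  3 × C: 2 H each → 6
  2 × O: no H
  1 × Cl: no H
  1 × F: no H
  1 × N: 2 H
  1 × N (charge +1): no H
  1 × O: 1 H
  1 × O (charge -1): no H
  1 × S: 1 H
  Total hydrogens = 22.
Molecular formula: C12H22ClFN2O4S

C12H22ClFN2O4S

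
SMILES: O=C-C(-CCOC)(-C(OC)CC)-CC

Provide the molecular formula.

Heavy atoms from the SMILES: 11 C, 3 O.
Implicit hydrogens by atom environment:
  4 × C: 3 H each → 12
  4 × C: 2 H each → 8
  3 × O: no H
  2 × C: 1 H each → 2
  1 × C: no H
  Total hydrogens = 22.
Molecular formula: C11H22O3

C11H22O3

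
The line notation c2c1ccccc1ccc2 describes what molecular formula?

Heavy atoms from the SMILES: 10 C.
Implicit hydrogens by atom environment:
  8 × C (aromatic): 1 H each → 8
  2 × C (aromatic): no H
  Total hydrogens = 8.
Molecular formula: C10H8

C10H8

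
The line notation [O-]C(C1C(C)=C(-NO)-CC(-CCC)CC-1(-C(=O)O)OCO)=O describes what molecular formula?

Heavy atoms from the SMILES: 14 C, 1 N, 7 O.
Implicit hydrogens by atom environment:
  5 × C: 2 H each → 10
  5 × C: no H
  3 × O: 1 H each → 3
  3 × O: no H
  2 × C: 3 H each → 6
  2 × C: 1 H each → 2
  1 × N: 1 H
  1 × O (charge -1): no H
  Total hydrogens = 22.
Net charge -1.
Molecular formula: C14H22NO7-

C14H22NO7-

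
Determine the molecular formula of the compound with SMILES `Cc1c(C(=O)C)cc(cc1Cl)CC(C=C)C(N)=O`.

Heavy atoms from the SMILES: 14 C, 1 Cl, 1 N, 2 O.
Implicit hydrogens by atom environment:
  4 × C (aromatic): no H
  2 × C: 3 H each → 6
  2 × C: 2 H each → 4
  2 × C (aromatic): 1 H each → 2
  2 × C: 1 H each → 2
  2 × C: no H
  2 × O: no H
  1 × Cl: no H
  1 × N: 2 H
  Total hydrogens = 16.
Molecular formula: C14H16ClNO2

C14H16ClNO2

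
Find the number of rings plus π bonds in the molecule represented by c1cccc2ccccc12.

Molecular formula from the SMILES: C10H8.
DoU = (2C + 2 + N − H − X)/2 = (2·10 + 2 + 0 − 8 − 0)/2 = 14/2 = 7.
(Structurally: 2 ring(s) + 5 π bond(s) = 7.)

7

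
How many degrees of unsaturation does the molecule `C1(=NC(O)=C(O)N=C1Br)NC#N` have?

Molecular formula from the SMILES: C5H3BrN4O2.
DoU = (2C + 2 + N − H − X)/2 = (2·5 + 2 + 4 − 3 − 1)/2 = 12/2 = 6.
(Structurally: 1 ring(s) + 5 π bond(s) = 6.)

6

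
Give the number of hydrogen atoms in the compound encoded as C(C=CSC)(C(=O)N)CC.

Hydrogens are implicit in SMILES; fill each atom to its normal valence:
  3 × C: 1 H each → 3
  2 × C: 3 H each → 6
  1 × C: 2 H
  1 × C: no H
  1 × N: 2 H
  1 × O: no H
  1 × S: no H
  Total hydrogens = 13.

13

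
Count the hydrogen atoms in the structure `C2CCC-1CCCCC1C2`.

Hydrogens are implicit in SMILES; fill each atom to its normal valence:
  8 × C: 2 H each → 16
  2 × C: 1 H each → 2
  Total hydrogens = 18.

18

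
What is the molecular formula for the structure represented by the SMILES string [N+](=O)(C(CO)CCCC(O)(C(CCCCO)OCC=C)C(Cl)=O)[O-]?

Heavy atoms from the SMILES: 15 C, 1 Cl, 1 N, 7 O.
Implicit hydrogens by atom environment:
  10 × C: 2 H each → 20
  3 × C: 1 H each → 3
  3 × O: 1 H each → 3
  3 × O: no H
  2 × C: no H
  1 × Cl: no H
  1 × N (charge +1): no H
  1 × O (charge -1): no H
  Total hydrogens = 26.
Molecular formula: C15H26ClNO7

C15H26ClNO7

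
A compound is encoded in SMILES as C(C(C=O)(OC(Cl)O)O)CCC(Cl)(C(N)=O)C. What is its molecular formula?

Heavy atoms from the SMILES: 9 C, 2 Cl, 1 N, 5 O.
Implicit hydrogens by atom environment:
  3 × C: 2 H each → 6
  3 × C: no H
  3 × O: no H
  2 × C: 1 H each → 2
  2 × Cl: no H
  2 × O: 1 H each → 2
  1 × C: 3 H
  1 × N: 2 H
  Total hydrogens = 15.
Molecular formula: C9H15Cl2NO5

C9H15Cl2NO5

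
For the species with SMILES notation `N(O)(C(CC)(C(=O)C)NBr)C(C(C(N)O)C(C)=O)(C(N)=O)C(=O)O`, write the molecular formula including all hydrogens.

C12H21BrN4O7

Heavy atoms from the SMILES: 1 Br, 12 C, 4 N, 7 O.
Implicit hydrogens by atom environment:
  6 × C: no H
  4 × O: no H
  3 × C: 3 H each → 9
  3 × O: 1 H each → 3
  2 × C: 1 H each → 2
  2 × N: 2 H each → 4
  1 × Br: no H
  1 × C: 2 H
  1 × N: 1 H
  1 × N: no H
  Total hydrogens = 21.
Molecular formula: C12H21BrN4O7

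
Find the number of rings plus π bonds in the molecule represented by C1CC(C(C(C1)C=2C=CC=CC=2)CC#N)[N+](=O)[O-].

Molecular formula from the SMILES: C14H16N2O2.
DoU = (2C + 2 + N − H − X)/2 = (2·14 + 2 + 2 − 16 − 0)/2 = 16/2 = 8.
(Structurally: 2 ring(s) + 6 π bond(s) = 8.)

8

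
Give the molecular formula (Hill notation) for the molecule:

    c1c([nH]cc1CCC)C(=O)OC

Heavy atoms from the SMILES: 9 C, 1 N, 2 O.
Implicit hydrogens by atom environment:
  2 × C: 3 H each → 6
  2 × C: 2 H each → 4
  2 × C (aromatic): 1 H each → 2
  2 × C (aromatic): no H
  2 × O: no H
  1 × C: no H
  1 × N (aromatic): 1 H
  Total hydrogens = 13.
Molecular formula: C9H13NO2

C9H13NO2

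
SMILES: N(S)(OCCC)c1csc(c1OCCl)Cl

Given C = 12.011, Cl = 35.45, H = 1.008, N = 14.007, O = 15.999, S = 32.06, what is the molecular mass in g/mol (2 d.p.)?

Molecular formula: C8H11Cl2NO2S2.
M = 8×12.011 + 2×35.45 + 11×1.008 + 1×14.007 + 2×15.999 + 2×32.06 = 288.20 g/mol.

288.20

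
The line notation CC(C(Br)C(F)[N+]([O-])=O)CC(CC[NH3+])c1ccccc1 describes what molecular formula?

Heavy atoms from the SMILES: 1 Br, 14 C, 1 F, 2 N, 2 O.
Implicit hydrogens by atom environment:
  5 × C (aromatic): 1 H each → 5
  4 × C: 1 H each → 4
  3 × C: 2 H each → 6
  1 × Br: no H
  1 × C: 3 H
  1 × C (aromatic): no H
  1 × F: no H
  1 × N (charge +1): 3 H
  1 × N (charge +1): no H
  1 × O: no H
  1 × O (charge -1): no H
  Total hydrogens = 21.
Net charge +1.
Molecular formula: C14H21BrFN2O2+

C14H21BrFN2O2+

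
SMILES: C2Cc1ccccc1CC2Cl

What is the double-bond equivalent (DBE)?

Molecular formula from the SMILES: C10H11Cl.
DoU = (2C + 2 + N − H − X)/2 = (2·10 + 2 + 0 − 11 − 1)/2 = 10/2 = 5.
(Structurally: 2 ring(s) + 3 π bond(s) = 5.)

5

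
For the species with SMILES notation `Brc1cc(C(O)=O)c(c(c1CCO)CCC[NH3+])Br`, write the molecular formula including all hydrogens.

C12H16Br2NO3+

Heavy atoms from the SMILES: 2 Br, 12 C, 1 N, 3 O.
Implicit hydrogens by atom environment:
  5 × C: 2 H each → 10
  5 × C (aromatic): no H
  2 × Br: no H
  2 × O: 1 H each → 2
  1 × C (aromatic): 1 H
  1 × C: no H
  1 × N (charge +1): 3 H
  1 × O: no H
  Total hydrogens = 16.
Net charge +1.
Molecular formula: C12H16Br2NO3+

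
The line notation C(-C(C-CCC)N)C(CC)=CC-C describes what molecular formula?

Heavy atoms from the SMILES: 12 C, 1 N.
Implicit hydrogens by atom environment:
  6 × C: 2 H each → 12
  3 × C: 3 H each → 9
  2 × C: 1 H each → 2
  1 × C: no H
  1 × N: 2 H
  Total hydrogens = 25.
Molecular formula: C12H25N

C12H25N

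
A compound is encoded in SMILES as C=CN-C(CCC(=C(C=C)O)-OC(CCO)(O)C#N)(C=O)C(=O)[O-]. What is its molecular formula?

C15H19N2O7-

Heavy atoms from the SMILES: 15 C, 2 N, 7 O.
Implicit hydrogens by atom environment:
  6 × C: 2 H each → 12
  6 × C: no H
  3 × C: 1 H each → 3
  3 × O: 1 H each → 3
  3 × O: no H
  1 × N: 1 H
  1 × N: no H
  1 × O (charge -1): no H
  Total hydrogens = 19.
Net charge -1.
Molecular formula: C15H19N2O7-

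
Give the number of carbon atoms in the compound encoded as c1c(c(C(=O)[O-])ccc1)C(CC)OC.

The symbol for carbon appears 11 times in the SMILES. Lowercase c denotes aromatic carbon and counts toward C.

11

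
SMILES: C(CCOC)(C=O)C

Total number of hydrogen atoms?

Hydrogens are implicit in SMILES; fill each atom to its normal valence:
  2 × C: 3 H each → 6
  2 × C: 2 H each → 4
  2 × C: 1 H each → 2
  2 × O: no H
  Total hydrogens = 12.

12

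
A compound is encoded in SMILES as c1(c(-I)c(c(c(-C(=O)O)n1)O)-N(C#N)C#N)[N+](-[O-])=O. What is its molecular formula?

Heavy atoms from the SMILES: 8 C, 1 I, 5 N, 5 O.
Implicit hydrogens by atom environment:
  5 × C (aromatic): no H
  3 × C: no H
  3 × N: no H
  2 × O: 1 H each → 2
  2 × O: no H
  1 × I: no H
  1 × N (aromatic): no H
  1 × N (charge +1): no H
  1 × O (charge -1): no H
  Total hydrogens = 2.
Molecular formula: C8H2IN5O5

C8H2IN5O5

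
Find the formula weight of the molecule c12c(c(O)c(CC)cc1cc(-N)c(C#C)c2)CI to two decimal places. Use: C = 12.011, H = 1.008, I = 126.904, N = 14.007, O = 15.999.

Molecular formula: C15H14INO.
M = 15×12.011 + 14×1.008 + 1×126.904 + 1×14.007 + 1×15.999 = 351.19 g/mol.

351.19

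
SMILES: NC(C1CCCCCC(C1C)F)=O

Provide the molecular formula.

Heavy atoms from the SMILES: 10 C, 1 F, 1 N, 1 O.
Implicit hydrogens by atom environment:
  5 × C: 2 H each → 10
  3 × C: 1 H each → 3
  1 × C: 3 H
  1 × C: no H
  1 × F: no H
  1 × N: 2 H
  1 × O: no H
  Total hydrogens = 18.
Molecular formula: C10H18FNO

C10H18FNO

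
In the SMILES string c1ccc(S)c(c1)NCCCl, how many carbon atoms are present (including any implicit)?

8

The symbol for carbon appears 8 times in the SMILES. Lowercase c denotes aromatic carbon and counts toward C.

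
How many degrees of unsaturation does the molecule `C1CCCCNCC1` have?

Molecular formula from the SMILES: C7H15N.
DoU = (2C + 2 + N − H − X)/2 = (2·7 + 2 + 1 − 15 − 0)/2 = 2/2 = 1.
(Structurally: 1 ring(s) + 0 π bond(s) = 1.)

1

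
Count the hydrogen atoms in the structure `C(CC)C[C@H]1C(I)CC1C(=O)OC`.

17

Hydrogens are implicit in SMILES; fill each atom to its normal valence:
  4 × C: 2 H each → 8
  3 × C: 1 H each → 3
  2 × C: 3 H each → 6
  2 × O: no H
  1 × C: no H
  1 × I: no H
  Total hydrogens = 17.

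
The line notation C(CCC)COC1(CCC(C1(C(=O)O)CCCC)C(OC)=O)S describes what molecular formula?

Heavy atoms from the SMILES: 17 C, 5 O, 1 S.
Implicit hydrogens by atom environment:
  9 × C: 2 H each → 18
  4 × C: no H
  4 × O: no H
  3 × C: 3 H each → 9
  1 × C: 1 H
  1 × O: 1 H
  1 × S: 1 H
  Total hydrogens = 30.
Molecular formula: C17H30O5S

C17H30O5S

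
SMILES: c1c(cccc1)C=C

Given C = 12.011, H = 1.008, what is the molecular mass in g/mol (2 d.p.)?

Molecular formula: C8H8.
M = 8×12.011 + 8×1.008 = 104.15 g/mol.

104.15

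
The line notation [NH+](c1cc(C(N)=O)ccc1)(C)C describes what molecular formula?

Heavy atoms from the SMILES: 9 C, 2 N, 1 O.
Implicit hydrogens by atom environment:
  4 × C (aromatic): 1 H each → 4
  2 × C: 3 H each → 6
  2 × C (aromatic): no H
  1 × C: no H
  1 × N: 2 H
  1 × N (charge +1): 1 H
  1 × O: no H
  Total hydrogens = 13.
Net charge +1.
Molecular formula: C9H13N2O+

C9H13N2O+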